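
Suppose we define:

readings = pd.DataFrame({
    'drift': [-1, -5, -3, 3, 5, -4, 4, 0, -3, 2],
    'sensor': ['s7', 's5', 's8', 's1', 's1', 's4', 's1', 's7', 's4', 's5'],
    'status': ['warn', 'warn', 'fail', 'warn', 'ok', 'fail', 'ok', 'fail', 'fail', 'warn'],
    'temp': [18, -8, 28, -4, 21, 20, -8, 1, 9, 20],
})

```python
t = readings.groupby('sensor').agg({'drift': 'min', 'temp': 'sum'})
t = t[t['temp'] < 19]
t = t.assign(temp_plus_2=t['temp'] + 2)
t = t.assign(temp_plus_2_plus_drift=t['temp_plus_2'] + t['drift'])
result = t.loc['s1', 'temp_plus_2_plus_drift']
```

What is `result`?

14

group by sensor: min(drift), sum(temp):
        drift  temp
sensor             
s1          3     9
s4         -4    29
s5         -5    12
s7         -1    19
s8         -3    28
filter rows where temp < 19:
        drift  temp
sensor             
s1          3     9
s5         -5    12
add column temp_plus_2 = t['temp'] + 2:
        drift  temp  temp_plus_2
sensor                          
s1          3     9           11
s5         -5    12           14
add column temp_plus_2_plus_drift = t['temp_plus_2'] + t['drift']:
        drift  temp  temp_plus_2  temp_plus_2_plus_drift
sensor                                                  
s1          3     9           11                      14
s5         -5    12           14                       9
The value at row 's1', column 'temp_plus_2_plus_drift' is 14.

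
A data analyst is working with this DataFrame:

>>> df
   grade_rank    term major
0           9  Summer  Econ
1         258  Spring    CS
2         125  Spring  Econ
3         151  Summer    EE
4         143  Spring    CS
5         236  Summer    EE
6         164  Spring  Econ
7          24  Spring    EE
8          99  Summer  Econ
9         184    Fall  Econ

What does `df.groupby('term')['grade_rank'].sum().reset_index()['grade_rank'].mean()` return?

group by term, sum of grade_rank:
term
Fall      184
Spring    714
Summer    495
Name: grade_rank, dtype: int64
reset_index():
     term  grade_rank
0    Fall         184
1  Spring         714
2  Summer         495
Reading off the mean of column 'grade_rank', we get 464.333333333.

464.333333333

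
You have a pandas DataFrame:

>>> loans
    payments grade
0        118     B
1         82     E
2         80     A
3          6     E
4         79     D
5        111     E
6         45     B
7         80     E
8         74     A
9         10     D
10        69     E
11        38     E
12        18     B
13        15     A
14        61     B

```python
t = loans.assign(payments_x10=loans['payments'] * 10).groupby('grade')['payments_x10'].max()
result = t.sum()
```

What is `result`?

3880

add column payments_x10 = loans['payments'] * 10:
    payments grade  payments_x10
0        118     B          1180
1         82     E           820
2         80     A           800
3          6     E            60
4         79     D           790
5        111     E          1110
6         45     B           450
7         80     E           800
8         74     A           740
9         10     D           100
10        69     E           690
11        38     E           380
12        18     B           180
13        15     A           150
14        61     B           610
group by grade, max of payments_x10:
grade
A     800
B    1180
D     790
E    1110
Name: payments_x10, dtype: int64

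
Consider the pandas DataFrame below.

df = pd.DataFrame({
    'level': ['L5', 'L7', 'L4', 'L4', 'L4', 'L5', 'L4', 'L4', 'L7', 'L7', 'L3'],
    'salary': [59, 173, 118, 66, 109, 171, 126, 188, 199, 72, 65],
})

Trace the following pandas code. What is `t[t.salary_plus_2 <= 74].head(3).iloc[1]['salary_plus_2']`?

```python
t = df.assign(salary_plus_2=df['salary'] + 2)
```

68

add column salary_plus_2 = df['salary'] + 2:
   level  salary  salary_plus_2
0     L5      59             61
1     L7     173            175
2     L4     118            120
3     L4      66             68
4     L4     109            111
5     L5     171            173
6     L4     126            128
7     L4     188            190
8     L7     199            201
9     L7      72             74
10    L3      65             67
filter rows where salary_plus_2 <= 74:
   level  salary  salary_plus_2
0     L5      59             61
3     L4      66             68
9     L7      72             74
10    L3      65             67
take first 3 rows:
  level  salary  salary_plus_2
0    L5      59             61
3    L4      66             68
9    L7      72             74
So iloc[1]['salary_plus_2'] = 68.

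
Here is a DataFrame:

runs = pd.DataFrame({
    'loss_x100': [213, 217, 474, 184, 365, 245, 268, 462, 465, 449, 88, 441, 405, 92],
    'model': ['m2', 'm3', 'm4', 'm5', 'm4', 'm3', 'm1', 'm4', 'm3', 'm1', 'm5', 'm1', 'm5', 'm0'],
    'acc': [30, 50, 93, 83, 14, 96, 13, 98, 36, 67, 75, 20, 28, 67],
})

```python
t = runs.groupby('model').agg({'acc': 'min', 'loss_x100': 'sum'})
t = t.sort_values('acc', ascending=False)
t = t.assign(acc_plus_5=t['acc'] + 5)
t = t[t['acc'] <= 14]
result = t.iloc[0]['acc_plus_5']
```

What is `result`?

19

group by model: min(acc), sum(loss_x100):
       acc  loss_x100
model                
m0      67         92
m1      13       1158
m2      30        213
m3      36        927
m4      14       1301
m5      28        677
sort by acc descending:
       acc  loss_x100
model                
m0      67         92
m3      36        927
m2      30        213
m5      28        677
m4      14       1301
m1      13       1158
add column acc_plus_5 = t['acc'] + 5:
       acc  loss_x100  acc_plus_5
model                            
m0      67         92          72
m3      36        927          41
m2      30        213          35
m5      28        677          33
m4      14       1301          19
m1      13       1158          18
filter rows where acc <= 14:
       acc  loss_x100  acc_plus_5
model                            
m4      14       1301          19
m1      13       1158          18
Then the value at position 0, column 'acc_plus_5': 19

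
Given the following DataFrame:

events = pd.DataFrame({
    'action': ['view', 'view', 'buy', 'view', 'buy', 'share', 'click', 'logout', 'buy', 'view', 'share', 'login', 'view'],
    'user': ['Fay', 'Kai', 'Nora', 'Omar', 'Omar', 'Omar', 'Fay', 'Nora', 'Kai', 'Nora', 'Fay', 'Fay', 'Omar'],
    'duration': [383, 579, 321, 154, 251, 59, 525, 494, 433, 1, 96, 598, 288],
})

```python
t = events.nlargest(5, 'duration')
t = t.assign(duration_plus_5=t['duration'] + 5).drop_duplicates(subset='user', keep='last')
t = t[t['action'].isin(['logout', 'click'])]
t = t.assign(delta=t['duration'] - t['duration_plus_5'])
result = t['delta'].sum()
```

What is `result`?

take 5 rows with largest duration:
    action  user  duration
11   login   Fay       598
1     view   Kai       579
6    click   Fay       525
7   logout  Nora       494
8      buy   Kai       433
add column duration_plus_5 = t['duration'] + 5:
    action  user  duration  duration_plus_5
11   login   Fay       598              603
1     view   Kai       579              584
6    click   Fay       525              530
7   logout  Nora       494              499
8      buy   Kai       433              438
drop duplicate user (keep=last):
   action  user  duration  duration_plus_5
6   click   Fay       525              530
7  logout  Nora       494              499
8     buy   Kai       433              438
filter rows where action in ['logout', 'click']:
   action  user  duration  duration_plus_5
6   click   Fay       525              530
7  logout  Nora       494              499
add column delta = t['duration'] - t['duration_plus_5']:
   action  user  duration  duration_plus_5  delta
6   click   Fay       525              530     -5
7  logout  Nora       494              499     -5

-10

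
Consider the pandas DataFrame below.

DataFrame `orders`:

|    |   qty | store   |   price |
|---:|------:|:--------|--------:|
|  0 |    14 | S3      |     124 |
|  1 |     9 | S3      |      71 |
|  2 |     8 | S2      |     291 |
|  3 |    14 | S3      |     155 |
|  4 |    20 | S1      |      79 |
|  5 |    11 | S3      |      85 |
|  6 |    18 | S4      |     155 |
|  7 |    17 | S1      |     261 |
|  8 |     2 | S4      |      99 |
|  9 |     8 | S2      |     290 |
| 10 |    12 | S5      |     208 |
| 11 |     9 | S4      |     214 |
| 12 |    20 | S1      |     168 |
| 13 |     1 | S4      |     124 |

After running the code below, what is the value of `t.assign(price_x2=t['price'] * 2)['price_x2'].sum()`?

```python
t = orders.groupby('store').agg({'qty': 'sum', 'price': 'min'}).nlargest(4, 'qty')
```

group by store: sum(qty), min(price):
       qty  price
store            
S1      57     79
S2      16    290
S3      48     71
S4      30     99
S5      12    208
take 4 rows with largest qty:
       qty  price
store            
S1      57     79
S3      48     71
S4      30     99
S2      16    290
add column price_x2 = t['price'] * 2:
       qty  price  price_x2
store                      
S1      57     79       158
S3      48     71       142
S4      30     99       198
S2      16    290       580
Taking the sum of column 'price_x2' gives 1078.

1078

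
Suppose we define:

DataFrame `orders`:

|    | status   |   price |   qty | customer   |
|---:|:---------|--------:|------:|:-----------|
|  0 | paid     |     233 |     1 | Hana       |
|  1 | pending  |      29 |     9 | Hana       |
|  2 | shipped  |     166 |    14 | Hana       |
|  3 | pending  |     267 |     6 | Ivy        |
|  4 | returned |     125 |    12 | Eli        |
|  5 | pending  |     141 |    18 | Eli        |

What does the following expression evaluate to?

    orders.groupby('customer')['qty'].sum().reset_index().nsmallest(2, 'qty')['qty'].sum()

30

group by customer, sum of qty:
customer
Eli     30
Hana    24
Ivy      6
Name: qty, dtype: int64
reset_index():
  customer  qty
0      Eli   30
1     Hana   24
2      Ivy    6
take 2 rows with smallest qty:
  customer  qty
2      Ivy    6
1     Hana   24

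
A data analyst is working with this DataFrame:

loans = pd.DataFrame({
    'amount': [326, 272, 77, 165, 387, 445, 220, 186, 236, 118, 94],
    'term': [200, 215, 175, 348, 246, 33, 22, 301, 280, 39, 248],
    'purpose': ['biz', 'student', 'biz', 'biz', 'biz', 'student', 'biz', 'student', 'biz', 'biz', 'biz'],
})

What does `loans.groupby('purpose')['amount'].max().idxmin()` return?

group by purpose, max of amount:
purpose
biz        387
student    445
Name: amount, dtype: int64
Hence biz.

biz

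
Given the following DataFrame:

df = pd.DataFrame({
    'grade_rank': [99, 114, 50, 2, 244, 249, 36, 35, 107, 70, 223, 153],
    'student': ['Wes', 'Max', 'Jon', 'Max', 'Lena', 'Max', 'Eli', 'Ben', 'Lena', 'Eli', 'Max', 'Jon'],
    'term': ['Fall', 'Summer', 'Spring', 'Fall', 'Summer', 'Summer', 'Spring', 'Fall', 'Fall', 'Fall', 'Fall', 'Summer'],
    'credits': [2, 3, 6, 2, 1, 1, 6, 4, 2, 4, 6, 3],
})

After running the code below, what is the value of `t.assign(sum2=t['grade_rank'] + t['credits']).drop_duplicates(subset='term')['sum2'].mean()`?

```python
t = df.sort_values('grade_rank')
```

sort by grade_rank:
    grade_rank student    term  credits
3            2     Max    Fall        2
7           35     Ben    Fall        4
6           36     Eli  Spring        6
2           50     Jon  Spring        6
9           70     Eli    Fall        4
0           99     Wes    Fall        2
8          107    Lena    Fall        2
1          114     Max  Summer        3
11         153     Jon  Summer        3
10         223     Max    Fall        6
4          244    Lena  Summer        1
5          249     Max  Summer        1
add column sum2 = t['grade_rank'] + t['credits']:
    grade_rank student    term  credits  sum2
3            2     Max    Fall        2     4
7           35     Ben    Fall        4    39
6           36     Eli  Spring        6    42
2           50     Jon  Spring        6    56
9           70     Eli    Fall        4    74
0           99     Wes    Fall        2   101
8          107    Lena    Fall        2   109
1          114     Max  Summer        3   117
11         153     Jon  Summer        3   156
10         223     Max    Fall        6   229
4          244    Lena  Summer        1   245
5          249     Max  Summer        1   250
drop duplicate term (keep=first):
   grade_rank student    term  credits  sum2
3           2     Max    Fall        2     4
6          36     Eli  Spring        6    42
1         114     Max  Summer        3   117
Reading off the mean of column 'sum2', we get 54.3333333333.

54.3333333333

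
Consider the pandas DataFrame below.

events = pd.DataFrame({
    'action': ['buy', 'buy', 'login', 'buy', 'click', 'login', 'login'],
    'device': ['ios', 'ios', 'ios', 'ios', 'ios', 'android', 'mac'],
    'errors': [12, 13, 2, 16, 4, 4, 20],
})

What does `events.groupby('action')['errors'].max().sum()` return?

group by action, max of errors:
action
buy      16
click     4
login    20
Name: errors, dtype: int64
The sum of the resulting series is 40.

40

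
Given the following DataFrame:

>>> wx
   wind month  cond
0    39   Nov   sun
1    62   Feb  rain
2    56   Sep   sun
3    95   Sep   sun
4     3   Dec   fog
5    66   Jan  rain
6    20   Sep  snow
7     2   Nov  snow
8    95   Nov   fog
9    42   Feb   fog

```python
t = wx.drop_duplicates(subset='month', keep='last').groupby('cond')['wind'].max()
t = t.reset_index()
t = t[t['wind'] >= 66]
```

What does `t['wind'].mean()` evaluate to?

80.5

drop duplicate month (keep=last):
   wind month  cond
4     3   Dec   fog
5    66   Jan  rain
6    20   Sep  snow
8    95   Nov   fog
9    42   Feb   fog
group by cond, max of wind:
cond
fog     95
rain    66
snow    20
Name: wind, dtype: int64
reset_index():
   cond  wind
0   fog    95
1  rain    66
2  snow    20
filter rows where wind >= 66:
   cond  wind
0   fog    95
1  rain    66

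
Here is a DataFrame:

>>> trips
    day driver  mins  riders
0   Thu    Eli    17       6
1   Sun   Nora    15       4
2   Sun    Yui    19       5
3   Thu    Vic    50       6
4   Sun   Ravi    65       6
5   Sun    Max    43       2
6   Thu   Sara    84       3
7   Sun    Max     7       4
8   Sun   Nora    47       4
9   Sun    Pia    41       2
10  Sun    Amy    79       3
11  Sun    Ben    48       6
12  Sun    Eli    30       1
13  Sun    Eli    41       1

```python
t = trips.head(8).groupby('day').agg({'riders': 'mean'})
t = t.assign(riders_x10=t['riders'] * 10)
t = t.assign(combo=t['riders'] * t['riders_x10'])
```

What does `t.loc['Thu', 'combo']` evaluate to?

take first 8 rows:
   day driver  mins  riders
0  Thu    Eli    17       6
1  Sun   Nora    15       4
2  Sun    Yui    19       5
3  Thu    Vic    50       6
4  Sun   Ravi    65       6
5  Sun    Max    43       2
6  Thu   Sara    84       3
7  Sun    Max     7       4
group by day, mean of riders:
     riders
day        
Sun     4.2
Thu     5.0
add column riders_x10 = t['riders'] * 10:
     riders  riders_x10
day                    
Sun     4.2        42.0
Thu     5.0        50.0
add column combo = t['riders'] * t['riders_x10']:
     riders  riders_x10  combo
day                           
Sun     4.2        42.0  176.4
Thu     5.0        50.0  250.0
Reading off the value at row 'Thu', column 'combo', we get 250.0.

250.0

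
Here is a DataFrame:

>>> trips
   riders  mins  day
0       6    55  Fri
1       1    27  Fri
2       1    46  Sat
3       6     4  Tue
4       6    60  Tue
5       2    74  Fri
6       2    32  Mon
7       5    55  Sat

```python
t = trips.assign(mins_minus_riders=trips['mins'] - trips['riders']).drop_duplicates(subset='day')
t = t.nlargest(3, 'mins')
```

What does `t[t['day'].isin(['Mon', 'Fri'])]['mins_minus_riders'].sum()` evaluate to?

add column mins_minus_riders = trips['mins'] - trips['riders']:
   riders  mins  day  mins_minus_riders
0       6    55  Fri                 49
1       1    27  Fri                 26
2       1    46  Sat                 45
3       6     4  Tue                 -2
4       6    60  Tue                 54
5       2    74  Fri                 72
6       2    32  Mon                 30
7       5    55  Sat                 50
drop duplicate day (keep=first):
   riders  mins  day  mins_minus_riders
0       6    55  Fri                 49
2       1    46  Sat                 45
3       6     4  Tue                 -2
6       2    32  Mon                 30
take 3 rows with largest mins:
   riders  mins  day  mins_minus_riders
0       6    55  Fri                 49
2       1    46  Sat                 45
6       2    32  Mon                 30
filter rows where day in ['Mon', 'Fri']:
   riders  mins  day  mins_minus_riders
0       6    55  Fri                 49
6       2    32  Mon                 30
sum of column 'mins_minus_riders' → 79

79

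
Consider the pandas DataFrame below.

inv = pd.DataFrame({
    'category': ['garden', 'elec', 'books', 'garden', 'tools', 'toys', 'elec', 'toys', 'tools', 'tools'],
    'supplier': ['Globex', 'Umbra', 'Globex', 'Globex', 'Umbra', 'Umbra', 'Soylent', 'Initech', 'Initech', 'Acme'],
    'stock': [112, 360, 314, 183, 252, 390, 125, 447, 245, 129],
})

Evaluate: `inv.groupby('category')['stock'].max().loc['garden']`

group by category, max of stock:
category
books     314
elec      360
garden    183
tools     252
toys      447
Name: stock, dtype: int64
Then the value at index 'garden': 183

183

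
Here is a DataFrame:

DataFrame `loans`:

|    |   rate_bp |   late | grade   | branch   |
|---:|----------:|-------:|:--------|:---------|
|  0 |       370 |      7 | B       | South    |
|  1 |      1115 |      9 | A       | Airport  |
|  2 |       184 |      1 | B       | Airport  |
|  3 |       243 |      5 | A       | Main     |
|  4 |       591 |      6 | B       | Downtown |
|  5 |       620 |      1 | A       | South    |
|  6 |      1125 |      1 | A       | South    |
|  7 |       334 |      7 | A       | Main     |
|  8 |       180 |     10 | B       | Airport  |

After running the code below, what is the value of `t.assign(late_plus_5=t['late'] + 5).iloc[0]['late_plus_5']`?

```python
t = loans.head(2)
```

12

take first 2 rows:
   rate_bp  late grade   branch
0      370     7     B    South
1     1115     9     A  Airport
add column late_plus_5 = t['late'] + 5:
   rate_bp  late grade   branch  late_plus_5
0      370     7     B    South           12
1     1115     9     A  Airport           14
The value at position 0, column 'late_plus_5' is 12.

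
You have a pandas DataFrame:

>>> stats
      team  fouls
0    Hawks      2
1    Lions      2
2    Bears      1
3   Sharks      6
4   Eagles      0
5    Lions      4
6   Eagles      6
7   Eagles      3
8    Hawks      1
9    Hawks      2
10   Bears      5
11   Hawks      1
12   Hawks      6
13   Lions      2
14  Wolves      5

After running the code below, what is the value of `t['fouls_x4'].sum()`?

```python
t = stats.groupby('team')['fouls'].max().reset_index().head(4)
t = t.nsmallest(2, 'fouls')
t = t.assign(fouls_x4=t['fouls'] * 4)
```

group by team, max of fouls:
team
Bears     5
Eagles    6
Hawks     6
Lions     4
Sharks    6
Wolves    5
Name: fouls, dtype: int64
reset_index():
     team  fouls
0   Bears      5
1  Eagles      6
2   Hawks      6
3   Lions      4
4  Sharks      6
5  Wolves      5
take first 4 rows:
     team  fouls
0   Bears      5
1  Eagles      6
2   Hawks      6
3   Lions      4
take 2 rows with smallest fouls:
    team  fouls
3  Lions      4
0  Bears      5
add column fouls_x4 = t['fouls'] * 4:
    team  fouls  fouls_x4
3  Lions      4        16
0  Bears      5        20

36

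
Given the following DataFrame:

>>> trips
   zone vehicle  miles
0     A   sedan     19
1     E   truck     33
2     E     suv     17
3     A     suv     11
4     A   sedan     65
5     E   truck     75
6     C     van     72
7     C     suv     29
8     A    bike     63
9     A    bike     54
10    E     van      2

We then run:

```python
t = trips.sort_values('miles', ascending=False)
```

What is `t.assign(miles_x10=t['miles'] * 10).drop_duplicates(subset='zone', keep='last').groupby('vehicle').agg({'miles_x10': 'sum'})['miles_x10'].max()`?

sort by miles descending:
   zone vehicle  miles
5     E   truck     75
6     C     van     72
4     A   sedan     65
8     A    bike     63
9     A    bike     54
1     E   truck     33
7     C     suv     29
0     A   sedan     19
2     E     suv     17
3     A     suv     11
10    E     van      2
add column miles_x10 = t['miles'] * 10:
   zone vehicle  miles  miles_x10
5     E   truck     75        750
6     C     van     72        720
4     A   sedan     65        650
8     A    bike     63        630
9     A    bike     54        540
1     E   truck     33        330
7     C     suv     29        290
0     A   sedan     19        190
2     E     suv     17        170
3     A     suv     11        110
10    E     van      2         20
drop duplicate zone (keep=last):
   zone vehicle  miles  miles_x10
7     C     suv     29        290
3     A     suv     11        110
10    E     van      2         20
group by vehicle, sum of miles_x10:
         miles_x10
vehicle           
suv            400
van             20
Then the max of column 'miles_x10': 400

400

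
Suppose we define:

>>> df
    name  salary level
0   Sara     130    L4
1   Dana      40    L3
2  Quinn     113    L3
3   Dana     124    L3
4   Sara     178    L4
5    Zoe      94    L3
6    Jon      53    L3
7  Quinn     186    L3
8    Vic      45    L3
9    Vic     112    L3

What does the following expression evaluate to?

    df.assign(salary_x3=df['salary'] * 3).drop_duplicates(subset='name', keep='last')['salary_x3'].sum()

2241

add column salary_x3 = df['salary'] * 3:
    name  salary level  salary_x3
0   Sara     130    L4        390
1   Dana      40    L3        120
2  Quinn     113    L3        339
3   Dana     124    L3        372
4   Sara     178    L4        534
5    Zoe      94    L3        282
6    Jon      53    L3        159
7  Quinn     186    L3        558
8    Vic      45    L3        135
9    Vic     112    L3        336
drop duplicate name (keep=last):
    name  salary level  salary_x3
3   Dana     124    L3        372
4   Sara     178    L4        534
5    Zoe      94    L3        282
6    Jon      53    L3        159
7  Quinn     186    L3        558
9    Vic     112    L3        336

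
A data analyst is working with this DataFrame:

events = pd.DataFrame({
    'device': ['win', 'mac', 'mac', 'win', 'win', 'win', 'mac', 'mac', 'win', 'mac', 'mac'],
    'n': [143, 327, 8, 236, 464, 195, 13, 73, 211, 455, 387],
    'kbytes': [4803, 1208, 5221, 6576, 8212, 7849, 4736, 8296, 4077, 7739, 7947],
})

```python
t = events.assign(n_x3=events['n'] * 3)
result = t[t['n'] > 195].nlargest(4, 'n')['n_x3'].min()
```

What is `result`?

981

add column n_x3 = events['n'] * 3:
   device    n  kbytes  n_x3
0     win  143    4803   429
1     mac  327    1208   981
2     mac    8    5221    24
3     win  236    6576   708
4     win  464    8212  1392
5     win  195    7849   585
6     mac   13    4736    39
7     mac   73    8296   219
8     win  211    4077   633
9     mac  455    7739  1365
10    mac  387    7947  1161
filter rows where n > 195:
   device    n  kbytes  n_x3
1     mac  327    1208   981
3     win  236    6576   708
4     win  464    8212  1392
8     win  211    4077   633
9     mac  455    7739  1365
10    mac  387    7947  1161
take 4 rows with largest n:
   device    n  kbytes  n_x3
4     win  464    8212  1392
9     mac  455    7739  1365
10    mac  387    7947  1161
1     mac  327    1208   981
Then the min of column 'n_x3': 981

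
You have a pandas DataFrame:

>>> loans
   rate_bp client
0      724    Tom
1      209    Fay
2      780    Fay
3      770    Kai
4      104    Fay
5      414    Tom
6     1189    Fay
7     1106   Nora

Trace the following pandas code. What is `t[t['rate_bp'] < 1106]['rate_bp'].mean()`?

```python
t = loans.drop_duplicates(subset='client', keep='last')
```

592.0

drop duplicate client (keep=last):
   rate_bp client
3      770    Kai
5      414    Tom
6     1189    Fay
7     1106   Nora
filter rows where rate_bp < 1106:
   rate_bp client
3      770    Kai
5      414    Tom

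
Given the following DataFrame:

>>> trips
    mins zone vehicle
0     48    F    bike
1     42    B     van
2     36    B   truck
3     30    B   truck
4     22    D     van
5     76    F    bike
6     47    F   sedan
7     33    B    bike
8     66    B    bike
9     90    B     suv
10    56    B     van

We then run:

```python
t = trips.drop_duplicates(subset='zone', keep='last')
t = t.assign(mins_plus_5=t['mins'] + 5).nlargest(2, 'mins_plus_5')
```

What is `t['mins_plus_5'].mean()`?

56.5

drop duplicate zone (keep=last):
    mins zone vehicle
4     22    D     van
6     47    F   sedan
10    56    B     van
add column mins_plus_5 = t['mins'] + 5:
    mins zone vehicle  mins_plus_5
4     22    D     van           27
6     47    F   sedan           52
10    56    B     van           61
take 2 rows with largest mins_plus_5:
    mins zone vehicle  mins_plus_5
10    56    B     van           61
6     47    F   sedan           52
mean of column 'mins_plus_5' → 56.5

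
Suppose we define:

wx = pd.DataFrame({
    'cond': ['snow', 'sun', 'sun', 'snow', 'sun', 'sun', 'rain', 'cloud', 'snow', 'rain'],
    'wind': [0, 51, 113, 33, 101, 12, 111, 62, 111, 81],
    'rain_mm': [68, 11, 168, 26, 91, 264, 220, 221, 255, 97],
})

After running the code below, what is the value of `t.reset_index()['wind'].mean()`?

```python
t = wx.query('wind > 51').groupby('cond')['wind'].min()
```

88.75

filter rows where wind > 51:
    cond  wind  rain_mm
2    sun   113      168
4    sun   101       91
6   rain   111      220
7  cloud    62      221
8   snow   111      255
9   rain    81       97
group by cond, min of wind:
cond
cloud     62
rain      81
snow     111
sun      101
Name: wind, dtype: int64
reset_index():
    cond  wind
0  cloud    62
1   rain    81
2   snow   111
3    sun   101
The mean of column 'wind' is 88.75.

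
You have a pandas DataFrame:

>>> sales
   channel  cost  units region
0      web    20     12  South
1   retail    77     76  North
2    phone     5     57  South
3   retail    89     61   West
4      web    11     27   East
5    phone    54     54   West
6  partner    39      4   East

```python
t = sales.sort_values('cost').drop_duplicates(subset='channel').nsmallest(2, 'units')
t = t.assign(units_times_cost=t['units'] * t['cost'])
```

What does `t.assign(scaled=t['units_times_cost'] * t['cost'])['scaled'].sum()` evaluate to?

9351

sort by cost:
   channel  cost  units region
2    phone     5     57  South
4      web    11     27   East
0      web    20     12  South
6  partner    39      4   East
5    phone    54     54   West
1   retail    77     76  North
3   retail    89     61   West
drop duplicate channel (keep=first):
   channel  cost  units region
2    phone     5     57  South
4      web    11     27   East
6  partner    39      4   East
1   retail    77     76  North
take 2 rows with smallest units:
   channel  cost  units region
6  partner    39      4   East
4      web    11     27   East
add column units_times_cost = t['units'] * t['cost']:
   channel  cost  units region  units_times_cost
6  partner    39      4   East               156
4      web    11     27   East               297
add column scaled = t['units_times_cost'] * t['cost']:
   channel  cost  units region  units_times_cost  scaled
6  partner    39      4   East               156    6084
4      web    11     27   East               297    3267
Then the sum of column 'scaled': 9351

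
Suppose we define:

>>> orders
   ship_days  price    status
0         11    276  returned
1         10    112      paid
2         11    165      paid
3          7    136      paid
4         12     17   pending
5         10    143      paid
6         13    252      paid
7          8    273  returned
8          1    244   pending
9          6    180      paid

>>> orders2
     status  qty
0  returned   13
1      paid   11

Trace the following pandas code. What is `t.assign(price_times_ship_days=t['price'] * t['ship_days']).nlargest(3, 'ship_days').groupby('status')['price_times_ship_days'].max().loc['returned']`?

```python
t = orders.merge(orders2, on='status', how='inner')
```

merge on 'status' (how='inner') → 8 rows:
   ship_days  price    status  qty
0         11    276  returned   13
1         10    112      paid   11
2         11    165      paid   11
3          7    136      paid   11
4         10    143      paid   11
5         13    252      paid   11
6          8    273  returned   13
7          6    180      paid   11
add column price_times_ship_days = t['price'] * t['ship_days']:
   ship_days  price    status  qty  price_times_ship_days
0         11    276  returned   13                   3036
1         10    112      paid   11                   1120
2         11    165      paid   11                   1815
3          7    136      paid   11                    952
4         10    143      paid   11                   1430
5         13    252      paid   11                   3276
6          8    273  returned   13                   2184
7          6    180      paid   11                   1080
take 3 rows with largest ship_days:
   ship_days  price    status  qty  price_times_ship_days
5         13    252      paid   11                   3276
0         11    276  returned   13                   3036
2         11    165      paid   11                   1815
group by status, max of price_times_ship_days:
status
paid        3276
returned    3036
Name: price_times_ship_days, dtype: int64

3036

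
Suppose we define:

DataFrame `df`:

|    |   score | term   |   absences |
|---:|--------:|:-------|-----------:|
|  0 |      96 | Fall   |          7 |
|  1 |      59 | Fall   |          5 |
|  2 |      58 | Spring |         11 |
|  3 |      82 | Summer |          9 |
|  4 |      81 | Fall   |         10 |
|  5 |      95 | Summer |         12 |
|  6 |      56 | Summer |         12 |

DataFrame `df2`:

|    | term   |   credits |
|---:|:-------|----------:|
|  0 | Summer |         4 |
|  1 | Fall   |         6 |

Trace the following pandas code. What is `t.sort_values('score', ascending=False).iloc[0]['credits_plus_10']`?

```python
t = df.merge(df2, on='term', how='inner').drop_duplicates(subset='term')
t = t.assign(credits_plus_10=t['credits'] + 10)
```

merge on 'term' (how='inner') → 6 rows:
   score    term  absences  credits
0     96    Fall         7        6
1     59    Fall         5        6
2     82  Summer         9        4
3     81    Fall        10        6
4     95  Summer        12        4
5     56  Summer        12        4
drop duplicate term (keep=first):
   score    term  absences  credits
0     96    Fall         7        6
2     82  Summer         9        4
add column credits_plus_10 = t['credits'] + 10:
   score    term  absences  credits  credits_plus_10
0     96    Fall         7        6               16
2     82  Summer         9        4               14
sort by score descending:
   score    term  absences  credits  credits_plus_10
0     96    Fall         7        6               16
2     82  Summer         9        4               14

16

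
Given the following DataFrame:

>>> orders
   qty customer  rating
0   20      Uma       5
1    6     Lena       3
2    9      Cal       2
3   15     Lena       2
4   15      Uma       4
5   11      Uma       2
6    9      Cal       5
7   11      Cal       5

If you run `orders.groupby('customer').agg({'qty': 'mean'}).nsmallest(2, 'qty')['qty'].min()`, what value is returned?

group by customer, mean of qty:
                qty
customer           
Cal        9.666667
Lena      10.500000
Uma       15.333333
take 2 rows with smallest qty:
                qty
customer           
Cal        9.666667
Lena      10.500000

9.66666666667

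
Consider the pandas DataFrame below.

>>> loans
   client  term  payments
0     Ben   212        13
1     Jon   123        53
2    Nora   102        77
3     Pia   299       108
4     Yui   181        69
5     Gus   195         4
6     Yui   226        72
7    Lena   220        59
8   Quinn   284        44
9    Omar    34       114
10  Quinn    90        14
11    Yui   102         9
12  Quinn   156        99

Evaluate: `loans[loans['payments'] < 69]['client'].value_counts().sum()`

filter rows where payments < 69:
   client  term  payments
0     Ben   212        13
1     Jon   123        53
5     Gus   195         4
7    Lena   220        59
8   Quinn   284        44
10  Quinn    90        14
11    Yui   102         9
value_counts of client:
client
Quinn    2
Ben      1
Jon      1
Gus      1
Lena     1
Yui      1
Name: count, dtype: int64
So sum() = 7.

7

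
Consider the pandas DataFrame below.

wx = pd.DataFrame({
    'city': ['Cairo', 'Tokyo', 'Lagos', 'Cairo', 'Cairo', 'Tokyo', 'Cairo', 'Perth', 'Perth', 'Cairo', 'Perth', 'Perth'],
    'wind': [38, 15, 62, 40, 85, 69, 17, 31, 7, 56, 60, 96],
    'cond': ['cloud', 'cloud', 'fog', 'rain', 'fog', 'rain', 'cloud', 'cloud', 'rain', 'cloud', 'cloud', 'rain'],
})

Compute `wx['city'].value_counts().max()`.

value_counts of city:
city
Cairo    5
Perth    4
Tokyo    2
Lagos    1
Name: count, dtype: int64

5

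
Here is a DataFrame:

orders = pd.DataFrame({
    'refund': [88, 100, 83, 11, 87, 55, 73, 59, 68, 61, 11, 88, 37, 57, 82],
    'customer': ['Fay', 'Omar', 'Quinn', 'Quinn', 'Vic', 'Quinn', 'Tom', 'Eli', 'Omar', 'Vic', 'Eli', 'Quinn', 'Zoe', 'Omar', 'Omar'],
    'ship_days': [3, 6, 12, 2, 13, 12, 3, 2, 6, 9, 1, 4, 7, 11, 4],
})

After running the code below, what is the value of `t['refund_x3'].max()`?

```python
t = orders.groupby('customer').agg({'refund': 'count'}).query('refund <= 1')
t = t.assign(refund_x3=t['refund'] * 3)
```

3

group by customer, count of refund:
          refund
customer        
Eli            2
Fay            1
Omar           4
Quinn          4
Tom            1
Vic            2
Zoe            1
filter rows where refund <= 1:
          refund
customer        
Fay            1
Tom            1
Zoe            1
add column refund_x3 = t['refund'] * 3:
          refund  refund_x3
customer                   
Fay            1          3
Tom            1          3
Zoe            1          3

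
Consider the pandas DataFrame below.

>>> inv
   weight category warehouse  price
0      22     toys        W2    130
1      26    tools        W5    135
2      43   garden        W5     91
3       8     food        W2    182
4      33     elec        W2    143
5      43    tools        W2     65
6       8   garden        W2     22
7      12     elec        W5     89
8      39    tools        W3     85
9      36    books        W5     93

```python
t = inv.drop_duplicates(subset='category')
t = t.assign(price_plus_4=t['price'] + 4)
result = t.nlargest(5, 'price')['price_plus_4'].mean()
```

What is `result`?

drop duplicate category (keep=first):
   weight category warehouse  price
0      22     toys        W2    130
1      26    tools        W5    135
2      43   garden        W5     91
3       8     food        W2    182
4      33     elec        W2    143
9      36    books        W5     93
add column price_plus_4 = t['price'] + 4:
   weight category warehouse  price  price_plus_4
0      22     toys        W2    130           134
1      26    tools        W5    135           139
2      43   garden        W5     91            95
3       8     food        W2    182           186
4      33     elec        W2    143           147
9      36    books        W5     93            97
take 5 rows with largest price:
   weight category warehouse  price  price_plus_4
3       8     food        W2    182           186
4      33     elec        W2    143           147
1      26    tools        W5    135           139
0      22     toys        W2    130           134
9      36    books        W5     93            97
Taking the mean of column 'price_plus_4' gives 140.6.

140.6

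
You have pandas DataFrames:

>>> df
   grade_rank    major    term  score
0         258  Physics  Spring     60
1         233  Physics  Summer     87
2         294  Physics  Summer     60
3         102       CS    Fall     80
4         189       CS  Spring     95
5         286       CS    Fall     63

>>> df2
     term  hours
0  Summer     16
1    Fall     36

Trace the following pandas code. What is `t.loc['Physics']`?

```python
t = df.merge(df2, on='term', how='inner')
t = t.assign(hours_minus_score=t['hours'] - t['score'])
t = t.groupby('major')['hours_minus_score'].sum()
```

merge on 'term' (how='inner') → 4 rows:
   grade_rank    major    term  score  hours
0         233  Physics  Summer     87     16
1         294  Physics  Summer     60     16
2         102       CS    Fall     80     36
3         286       CS    Fall     63     36
add column hours_minus_score = t['hours'] - t['score']:
   grade_rank    major    term  score  hours  hours_minus_score
0         233  Physics  Summer     87     16                -71
1         294  Physics  Summer     60     16                -44
2         102       CS    Fall     80     36                -44
3         286       CS    Fall     63     36                -27
group by major, sum of hours_minus_score:
major
CS         -71
Physics   -115
Name: hours_minus_score, dtype: int64
So loc['Physics'] = -115.

-115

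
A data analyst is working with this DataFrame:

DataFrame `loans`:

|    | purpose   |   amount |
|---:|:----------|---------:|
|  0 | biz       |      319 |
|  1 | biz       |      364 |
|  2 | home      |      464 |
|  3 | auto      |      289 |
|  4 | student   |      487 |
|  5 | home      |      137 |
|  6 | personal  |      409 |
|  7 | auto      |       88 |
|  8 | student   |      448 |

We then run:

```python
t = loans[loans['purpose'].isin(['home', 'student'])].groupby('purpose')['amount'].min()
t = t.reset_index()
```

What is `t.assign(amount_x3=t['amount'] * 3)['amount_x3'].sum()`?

1755

filter rows where purpose in ['home', 'student']:
   purpose  amount
2     home     464
4  student     487
5     home     137
8  student     448
group by purpose, min of amount:
purpose
home       137
student    448
Name: amount, dtype: int64
reset_index():
   purpose  amount
0     home     137
1  student     448
add column amount_x3 = t['amount'] * 3:
   purpose  amount  amount_x3
0     home     137        411
1  student     448       1344
Taking the sum of column 'amount_x3' gives 1755.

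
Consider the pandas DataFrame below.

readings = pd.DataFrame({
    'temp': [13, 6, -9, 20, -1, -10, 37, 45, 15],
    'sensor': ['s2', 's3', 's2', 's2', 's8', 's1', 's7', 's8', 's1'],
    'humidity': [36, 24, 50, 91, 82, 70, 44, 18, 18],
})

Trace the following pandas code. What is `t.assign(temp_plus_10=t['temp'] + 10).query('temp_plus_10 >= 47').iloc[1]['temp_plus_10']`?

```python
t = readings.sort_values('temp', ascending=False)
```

47

sort by temp descending:
   temp sensor  humidity
7    45     s8        18
6    37     s7        44
3    20     s2        91
8    15     s1        18
0    13     s2        36
1     6     s3        24
4    -1     s8        82
2    -9     s2        50
5   -10     s1        70
add column temp_plus_10 = t['temp'] + 10:
   temp sensor  humidity  temp_plus_10
7    45     s8        18            55
6    37     s7        44            47
3    20     s2        91            30
8    15     s1        18            25
0    13     s2        36            23
1     6     s3        24            16
4    -1     s8        82             9
2    -9     s2        50             1
5   -10     s1        70             0
filter rows where temp_plus_10 >= 47:
   temp sensor  humidity  temp_plus_10
7    45     s8        18            55
6    37     s7        44            47
value at position 1, column 'temp_plus_10' → 47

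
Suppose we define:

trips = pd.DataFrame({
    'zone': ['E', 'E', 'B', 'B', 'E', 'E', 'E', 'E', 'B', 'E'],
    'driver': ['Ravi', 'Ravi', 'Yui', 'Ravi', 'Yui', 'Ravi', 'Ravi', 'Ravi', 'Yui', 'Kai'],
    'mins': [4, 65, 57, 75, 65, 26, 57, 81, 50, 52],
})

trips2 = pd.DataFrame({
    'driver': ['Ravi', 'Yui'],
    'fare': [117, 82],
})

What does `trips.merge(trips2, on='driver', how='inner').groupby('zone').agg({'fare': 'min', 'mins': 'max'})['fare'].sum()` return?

164

merge on 'driver' (how='inner') → 9 rows:
  zone driver  mins  fare
0    E   Ravi     4   117
1    E   Ravi    65   117
2    B    Yui    57    82
3    B   Ravi    75   117
4    E    Yui    65    82
5    E   Ravi    26   117
6    E   Ravi    57   117
7    E   Ravi    81   117
8    B    Yui    50    82
group by zone: min(fare), max(mins):
      fare  mins
zone            
B       82    75
E       82    81
Finally, sum of column 'fare' = 164.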